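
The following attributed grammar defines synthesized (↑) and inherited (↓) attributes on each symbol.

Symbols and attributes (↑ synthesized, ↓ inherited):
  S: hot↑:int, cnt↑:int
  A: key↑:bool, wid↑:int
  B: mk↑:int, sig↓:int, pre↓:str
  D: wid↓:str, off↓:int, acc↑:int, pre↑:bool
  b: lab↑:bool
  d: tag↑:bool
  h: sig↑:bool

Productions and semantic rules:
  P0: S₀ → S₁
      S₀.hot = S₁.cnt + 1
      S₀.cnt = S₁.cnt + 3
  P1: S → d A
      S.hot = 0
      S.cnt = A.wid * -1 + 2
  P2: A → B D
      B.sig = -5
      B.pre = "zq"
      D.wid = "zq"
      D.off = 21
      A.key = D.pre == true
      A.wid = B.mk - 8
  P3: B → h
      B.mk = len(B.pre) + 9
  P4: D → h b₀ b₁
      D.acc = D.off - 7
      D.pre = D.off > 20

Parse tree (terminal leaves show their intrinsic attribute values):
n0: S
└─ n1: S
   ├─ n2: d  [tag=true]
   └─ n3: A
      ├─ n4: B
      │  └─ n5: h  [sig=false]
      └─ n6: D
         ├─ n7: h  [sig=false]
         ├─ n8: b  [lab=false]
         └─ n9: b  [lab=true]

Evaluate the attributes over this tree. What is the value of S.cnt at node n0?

1. n2.tag = true  [terminal]
2. n4.sig = -5  [-5]
3. n4.pre = "zq"  ["zq"]
4. n5.sig = false  [terminal]
5. n4.mk = 11  [len(B.pre) + 9]
6. n6.wid = "zq"  ["zq"]
7. n6.off = 21  [21]
8. n7.sig = false  [terminal]
9. n8.lab = false  [terminal]
10. n9.lab = true  [terminal]
11. n6.acc = 14  [D.off - 7]
12. n6.pre = true  [D.off > 20]
13. n3.key = true  [D.pre == true]
14. n3.wid = 3  [B.mk - 8]
15. n1.hot = 0  [0]
16. n1.cnt = -1  [A.wid * -1 + 2]
17. n0.hot = 0  [S₁.cnt + 1]
18. n0.cnt = 2  [S₁.cnt + 3]

2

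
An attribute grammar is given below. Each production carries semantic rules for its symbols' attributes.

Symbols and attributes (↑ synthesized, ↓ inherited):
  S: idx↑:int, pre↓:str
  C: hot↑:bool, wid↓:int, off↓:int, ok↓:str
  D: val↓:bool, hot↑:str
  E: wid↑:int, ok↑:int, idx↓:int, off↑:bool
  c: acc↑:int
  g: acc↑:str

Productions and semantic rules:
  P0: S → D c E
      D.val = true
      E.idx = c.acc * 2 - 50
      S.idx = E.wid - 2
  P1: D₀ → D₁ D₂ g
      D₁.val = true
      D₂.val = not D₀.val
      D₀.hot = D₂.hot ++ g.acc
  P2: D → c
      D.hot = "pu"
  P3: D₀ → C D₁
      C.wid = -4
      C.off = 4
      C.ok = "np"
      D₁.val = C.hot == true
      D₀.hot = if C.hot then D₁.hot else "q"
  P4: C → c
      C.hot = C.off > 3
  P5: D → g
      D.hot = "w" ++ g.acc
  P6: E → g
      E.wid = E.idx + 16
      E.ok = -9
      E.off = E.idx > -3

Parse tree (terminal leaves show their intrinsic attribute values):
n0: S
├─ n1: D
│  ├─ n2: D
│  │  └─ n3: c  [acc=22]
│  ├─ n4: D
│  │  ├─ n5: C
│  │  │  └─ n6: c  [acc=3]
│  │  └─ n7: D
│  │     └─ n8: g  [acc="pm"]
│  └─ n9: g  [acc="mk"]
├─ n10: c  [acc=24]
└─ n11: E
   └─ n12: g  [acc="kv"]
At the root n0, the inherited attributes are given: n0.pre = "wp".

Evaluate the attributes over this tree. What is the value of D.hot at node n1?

"wpmmk"

1. n0.pre = "wp"  [given at root]
2. n1.val = true  [true]
3. n2.val = true  [true]
4. n3.acc = 22  [terminal]
5. n2.hot = "pu"  ["pu"]
6. n4.val = false  [not D₀.val]
7. n5.wid = -4  [-4]
8. n5.off = 4  [4]
9. n5.ok = "np"  ["np"]
10. n6.acc = 3  [terminal]
11. n5.hot = true  [C.off > 3]
12. n7.val = true  [C.hot == true]
13. n8.acc = "pm"  [terminal]
14. n7.hot = "wpm"  ["w" ++ g.acc]
15. n4.hot = "wpm"  [if C.hot then D₁.hot else "q"]
16. n9.acc = "mk"  [terminal]
17. n1.hot = "wpmmk"  [D₂.hot ++ g.acc]
18. n10.acc = 24  [terminal]
19. n11.idx = -2  [c.acc * 2 - 50]
20. n12.acc = "kv"  [terminal]
21. n11.wid = 14  [E.idx + 16]
22. n11.ok = -9  [-9]
23. n11.off = true  [E.idx > -3]
24. n0.idx = 12  [E.wid - 2]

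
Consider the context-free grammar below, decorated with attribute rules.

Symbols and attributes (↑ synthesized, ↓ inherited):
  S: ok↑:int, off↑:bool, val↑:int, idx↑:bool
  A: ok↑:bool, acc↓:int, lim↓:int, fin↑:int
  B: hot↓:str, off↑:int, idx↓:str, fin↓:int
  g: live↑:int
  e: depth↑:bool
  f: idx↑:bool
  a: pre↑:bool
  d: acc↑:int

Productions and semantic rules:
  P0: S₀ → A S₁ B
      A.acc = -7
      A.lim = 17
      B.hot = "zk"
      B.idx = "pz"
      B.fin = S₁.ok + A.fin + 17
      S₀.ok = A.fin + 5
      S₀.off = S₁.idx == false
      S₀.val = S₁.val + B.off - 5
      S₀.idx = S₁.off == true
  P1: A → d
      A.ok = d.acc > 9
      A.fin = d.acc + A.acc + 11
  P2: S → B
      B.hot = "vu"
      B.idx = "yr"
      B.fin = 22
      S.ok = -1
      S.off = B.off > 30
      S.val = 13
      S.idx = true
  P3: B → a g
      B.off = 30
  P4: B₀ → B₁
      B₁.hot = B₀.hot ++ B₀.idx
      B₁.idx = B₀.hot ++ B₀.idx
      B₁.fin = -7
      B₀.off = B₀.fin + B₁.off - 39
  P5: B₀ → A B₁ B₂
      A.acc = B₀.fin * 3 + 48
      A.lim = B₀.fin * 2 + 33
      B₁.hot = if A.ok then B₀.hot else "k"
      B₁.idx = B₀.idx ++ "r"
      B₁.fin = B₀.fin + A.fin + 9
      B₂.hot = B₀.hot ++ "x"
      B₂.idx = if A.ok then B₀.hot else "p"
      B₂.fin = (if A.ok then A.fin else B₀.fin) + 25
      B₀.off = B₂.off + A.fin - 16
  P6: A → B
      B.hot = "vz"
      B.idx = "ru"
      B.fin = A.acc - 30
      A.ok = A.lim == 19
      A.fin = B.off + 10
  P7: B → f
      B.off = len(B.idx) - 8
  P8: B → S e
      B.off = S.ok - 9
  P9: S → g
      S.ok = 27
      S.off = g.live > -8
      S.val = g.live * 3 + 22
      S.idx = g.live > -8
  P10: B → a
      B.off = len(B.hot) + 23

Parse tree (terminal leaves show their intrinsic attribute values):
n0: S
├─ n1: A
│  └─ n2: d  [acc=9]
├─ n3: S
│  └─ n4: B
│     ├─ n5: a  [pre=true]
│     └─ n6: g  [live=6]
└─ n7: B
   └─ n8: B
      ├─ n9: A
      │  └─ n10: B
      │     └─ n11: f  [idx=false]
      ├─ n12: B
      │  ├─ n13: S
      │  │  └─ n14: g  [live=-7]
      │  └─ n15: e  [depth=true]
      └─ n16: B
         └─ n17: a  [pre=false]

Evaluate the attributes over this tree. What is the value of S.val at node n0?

14

1. n1.acc = -7  [-7]
2. n1.lim = 17  [17]
3. n2.acc = 9  [terminal]
4. n1.ok = false  [d.acc > 9]
5. n1.fin = 13  [d.acc + A.acc + 11]
6. n4.hot = "vu"  ["vu"]
7. n4.idx = "yr"  ["yr"]
8. n4.fin = 22  [22]
9. n5.pre = true  [terminal]
10. n6.live = 6  [terminal]
11. n4.off = 30  [30]
12. n3.ok = -1  [-1]
13. n3.off = false  [B.off > 30]
14. n3.val = 13  [13]
15. n3.idx = true  [true]
16. n7.hot = "zk"  ["zk"]
17. n7.idx = "pz"  ["pz"]
18. n7.fin = 29  [S₁.ok + A.fin + 17]
19. n8.hot = "zkpz"  [B₀.hot ++ B₀.idx]
20. n8.idx = "zkpz"  [B₀.hot ++ B₀.idx]
21. n8.fin = -7  [-7]
22. n9.acc = 27  [B₀.fin * 3 + 48]
23. n9.lim = 19  [B₀.fin * 2 + 33]
24. n10.hot = "vz"  ["vz"]
25. n10.idx = "ru"  ["ru"]
26. n10.fin = -3  [A.acc - 30]
27. n11.idx = false  [terminal]
28. n10.off = -6  [len(B.idx) - 8]
29. n9.ok = true  [A.lim == 19]
30. n9.fin = 4  [B.off + 10]
31. n12.hot = "zkpz"  [if A.ok then B₀.hot else "k"]
32. n12.idx = "zkpzr"  [B₀.idx ++ "r"]
33. n12.fin = 6  [B₀.fin + A.fin + 9]
34. n14.live = -7  [terminal]
35. n13.ok = 27  [27]
36. n13.off = true  [g.live > -8]
37. n13.val = 1  [g.live * 3 + 22]
38. n13.idx = true  [g.live > -8]
39. n15.depth = true  [terminal]
40. n12.off = 18  [S.ok - 9]
41. n16.hot = "zkpzx"  [B₀.hot ++ "x"]
42. n16.idx = "zkpz"  [if A.ok then B₀.hot else "p"]
43. n16.fin = 29  [(if A.ok then A.fin else B₀.fin) + 25]
44. n17.pre = false  [terminal]
45. n16.off = 28  [len(B.hot) + 23]
46. n8.off = 16  [B₂.off + A.fin - 16]
47. n7.off = 6  [B₀.fin + B₁.off - 39]
48. n0.ok = 18  [A.fin + 5]
49. n0.off = false  [S₁.idx == false]
50. n0.val = 14  [S₁.val + B.off - 5]
51. n0.idx = false  [S₁.off == true]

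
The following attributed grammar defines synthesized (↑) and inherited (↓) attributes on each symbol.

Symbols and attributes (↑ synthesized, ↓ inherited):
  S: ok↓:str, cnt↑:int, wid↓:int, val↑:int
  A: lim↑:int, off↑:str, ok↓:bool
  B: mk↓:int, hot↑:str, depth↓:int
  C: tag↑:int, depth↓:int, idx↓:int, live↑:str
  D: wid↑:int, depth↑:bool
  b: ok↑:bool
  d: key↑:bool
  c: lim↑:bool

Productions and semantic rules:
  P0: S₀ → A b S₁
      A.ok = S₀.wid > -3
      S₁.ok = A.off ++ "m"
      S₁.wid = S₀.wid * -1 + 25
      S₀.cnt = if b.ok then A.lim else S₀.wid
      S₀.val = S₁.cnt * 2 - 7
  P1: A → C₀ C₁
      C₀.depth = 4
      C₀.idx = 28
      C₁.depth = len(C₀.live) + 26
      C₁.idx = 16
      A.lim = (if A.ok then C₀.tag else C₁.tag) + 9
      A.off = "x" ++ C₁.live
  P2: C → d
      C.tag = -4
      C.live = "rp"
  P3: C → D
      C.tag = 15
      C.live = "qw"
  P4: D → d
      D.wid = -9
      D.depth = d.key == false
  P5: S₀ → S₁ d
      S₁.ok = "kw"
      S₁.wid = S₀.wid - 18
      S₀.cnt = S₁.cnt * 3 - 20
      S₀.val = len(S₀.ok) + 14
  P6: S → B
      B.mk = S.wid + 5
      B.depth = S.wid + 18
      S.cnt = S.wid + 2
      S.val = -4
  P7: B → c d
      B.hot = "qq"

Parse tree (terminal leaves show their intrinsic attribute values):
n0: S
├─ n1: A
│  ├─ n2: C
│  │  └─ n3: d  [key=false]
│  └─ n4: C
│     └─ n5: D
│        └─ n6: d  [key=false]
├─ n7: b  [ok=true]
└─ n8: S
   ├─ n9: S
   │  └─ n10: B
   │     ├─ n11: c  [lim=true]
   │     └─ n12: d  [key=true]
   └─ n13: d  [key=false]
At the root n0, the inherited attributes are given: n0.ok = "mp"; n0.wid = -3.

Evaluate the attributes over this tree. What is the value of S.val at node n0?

25

1. n0.ok = "mp"  [given at root]
2. n0.wid = -3  [given at root]
3. n1.ok = false  [S₀.wid > -3]
4. n2.depth = 4  [4]
5. n2.idx = 28  [28]
6. n3.key = false  [terminal]
7. n2.tag = -4  [-4]
8. n2.live = "rp"  ["rp"]
9. n4.depth = 28  [len(C₀.live) + 26]
10. n4.idx = 16  [16]
11. n6.key = false  [terminal]
12. n5.wid = -9  [-9]
13. n5.depth = true  [d.key == false]
14. n4.tag = 15  [15]
15. n4.live = "qw"  ["qw"]
16. n1.lim = 24  [(if A.ok then C₀.tag else C₁.tag) + 9]
17. n1.off = "xqw"  ["x" ++ C₁.live]
18. n7.ok = true  [terminal]
19. n8.ok = "xqwm"  [A.off ++ "m"]
20. n8.wid = 28  [S₀.wid * -1 + 25]
21. n9.ok = "kw"  ["kw"]
22. n9.wid = 10  [S₀.wid - 18]
23. n10.mk = 15  [S.wid + 5]
24. n10.depth = 28  [S.wid + 18]
25. n11.lim = true  [terminal]
26. n12.key = true  [terminal]
27. n10.hot = "qq"  ["qq"]
28. n9.cnt = 12  [S.wid + 2]
29. n9.val = -4  [-4]
30. n13.key = false  [terminal]
31. n8.cnt = 16  [S₁.cnt * 3 - 20]
32. n8.val = 18  [len(S₀.ok) + 14]
33. n0.cnt = 24  [if b.ok then A.lim else S₀.wid]
34. n0.val = 25  [S₁.cnt * 2 - 7]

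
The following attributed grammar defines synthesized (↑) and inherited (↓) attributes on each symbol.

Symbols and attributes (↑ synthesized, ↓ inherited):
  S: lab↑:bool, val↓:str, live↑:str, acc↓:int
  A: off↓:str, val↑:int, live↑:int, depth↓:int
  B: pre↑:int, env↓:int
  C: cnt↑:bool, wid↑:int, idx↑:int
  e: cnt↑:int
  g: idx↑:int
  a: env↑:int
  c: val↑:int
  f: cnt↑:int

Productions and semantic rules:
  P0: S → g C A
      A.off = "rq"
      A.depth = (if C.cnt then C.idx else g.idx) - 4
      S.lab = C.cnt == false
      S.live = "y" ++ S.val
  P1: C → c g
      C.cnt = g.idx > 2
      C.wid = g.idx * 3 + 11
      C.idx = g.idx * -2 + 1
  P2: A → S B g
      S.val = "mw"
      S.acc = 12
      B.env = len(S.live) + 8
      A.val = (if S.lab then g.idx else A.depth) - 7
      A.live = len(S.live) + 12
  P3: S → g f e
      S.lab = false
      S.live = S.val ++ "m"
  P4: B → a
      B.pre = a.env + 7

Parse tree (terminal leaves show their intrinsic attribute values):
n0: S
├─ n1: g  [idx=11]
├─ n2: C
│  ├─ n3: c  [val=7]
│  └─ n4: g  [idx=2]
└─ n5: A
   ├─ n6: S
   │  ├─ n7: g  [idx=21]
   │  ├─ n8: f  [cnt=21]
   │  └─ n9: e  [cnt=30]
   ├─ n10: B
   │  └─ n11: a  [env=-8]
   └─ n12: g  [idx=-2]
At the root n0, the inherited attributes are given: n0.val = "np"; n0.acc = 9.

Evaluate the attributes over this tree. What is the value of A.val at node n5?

1. n0.val = "np"  [given at root]
2. n0.acc = 9  [given at root]
3. n1.idx = 11  [terminal]
4. n3.val = 7  [terminal]
5. n4.idx = 2  [terminal]
6. n2.cnt = false  [g.idx > 2]
7. n2.wid = 17  [g.idx * 3 + 11]
8. n2.idx = -3  [g.idx * -2 + 1]
9. n5.off = "rq"  ["rq"]
10. n5.depth = 7  [(if C.cnt then C.idx else g.idx) - 4]
11. n6.val = "mw"  ["mw"]
12. n6.acc = 12  [12]
13. n7.idx = 21  [terminal]
14. n8.cnt = 21  [terminal]
15. n9.cnt = 30  [terminal]
16. n6.lab = false  [false]
17. n6.live = "mwm"  [S.val ++ "m"]
18. n10.env = 11  [len(S.live) + 8]
19. n11.env = -8  [terminal]
20. n10.pre = -1  [a.env + 7]
21. n12.idx = -2  [terminal]
22. n5.val = 0  [(if S.lab then g.idx else A.depth) - 7]
23. n5.live = 15  [len(S.live) + 12]
24. n0.lab = true  [C.cnt == false]
25. n0.live = "ynp"  ["y" ++ S.val]

0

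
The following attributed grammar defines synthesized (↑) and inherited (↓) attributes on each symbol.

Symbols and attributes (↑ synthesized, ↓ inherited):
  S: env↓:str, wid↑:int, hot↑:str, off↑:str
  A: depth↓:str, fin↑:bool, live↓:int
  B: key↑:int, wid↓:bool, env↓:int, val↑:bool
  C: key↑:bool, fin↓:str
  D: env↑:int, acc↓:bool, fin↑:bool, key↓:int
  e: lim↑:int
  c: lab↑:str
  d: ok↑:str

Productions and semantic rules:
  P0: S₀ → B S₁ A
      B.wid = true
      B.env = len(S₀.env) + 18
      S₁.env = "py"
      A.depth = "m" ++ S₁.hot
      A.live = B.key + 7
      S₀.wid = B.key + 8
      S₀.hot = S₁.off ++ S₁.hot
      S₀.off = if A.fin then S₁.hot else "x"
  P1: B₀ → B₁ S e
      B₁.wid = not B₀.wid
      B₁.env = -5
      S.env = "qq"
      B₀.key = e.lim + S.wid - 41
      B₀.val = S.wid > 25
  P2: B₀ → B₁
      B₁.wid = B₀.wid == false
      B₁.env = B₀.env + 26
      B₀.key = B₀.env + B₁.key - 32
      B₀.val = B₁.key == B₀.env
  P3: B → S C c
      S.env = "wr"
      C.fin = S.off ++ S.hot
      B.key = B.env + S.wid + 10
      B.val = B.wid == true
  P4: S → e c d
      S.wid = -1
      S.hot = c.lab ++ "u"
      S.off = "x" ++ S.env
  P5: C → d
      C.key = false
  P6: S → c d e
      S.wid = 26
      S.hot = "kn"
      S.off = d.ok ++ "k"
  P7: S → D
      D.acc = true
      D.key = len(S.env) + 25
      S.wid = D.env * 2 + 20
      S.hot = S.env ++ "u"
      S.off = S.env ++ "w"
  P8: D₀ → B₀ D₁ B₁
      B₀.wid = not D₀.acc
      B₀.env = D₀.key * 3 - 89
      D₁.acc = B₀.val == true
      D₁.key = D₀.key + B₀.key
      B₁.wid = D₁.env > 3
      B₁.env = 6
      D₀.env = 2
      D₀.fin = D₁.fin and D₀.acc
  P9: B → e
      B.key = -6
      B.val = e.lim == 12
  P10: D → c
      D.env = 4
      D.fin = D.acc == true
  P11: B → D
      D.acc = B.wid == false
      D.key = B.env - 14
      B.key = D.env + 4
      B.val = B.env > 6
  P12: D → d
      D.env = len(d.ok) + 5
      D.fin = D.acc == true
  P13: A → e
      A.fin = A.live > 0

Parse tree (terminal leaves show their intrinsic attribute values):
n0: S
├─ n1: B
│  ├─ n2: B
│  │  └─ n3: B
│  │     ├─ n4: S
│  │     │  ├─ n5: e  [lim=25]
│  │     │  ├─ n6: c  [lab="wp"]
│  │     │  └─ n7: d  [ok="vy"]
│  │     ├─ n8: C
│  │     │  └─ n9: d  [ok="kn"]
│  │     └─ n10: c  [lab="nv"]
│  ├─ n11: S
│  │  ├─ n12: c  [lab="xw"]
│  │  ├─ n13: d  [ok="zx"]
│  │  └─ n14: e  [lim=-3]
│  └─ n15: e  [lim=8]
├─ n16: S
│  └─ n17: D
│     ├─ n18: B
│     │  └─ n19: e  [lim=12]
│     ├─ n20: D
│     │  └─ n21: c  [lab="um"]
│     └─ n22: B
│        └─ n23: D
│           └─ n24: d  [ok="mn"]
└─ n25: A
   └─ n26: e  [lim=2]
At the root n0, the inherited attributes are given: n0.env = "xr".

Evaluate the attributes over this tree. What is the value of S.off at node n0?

1. n0.env = "xr"  [given at root]
2. n1.wid = true  [true]
3. n1.env = 20  [len(S₀.env) + 18]
4. n2.wid = false  [not B₀.wid]
5. n2.env = -5  [-5]
6. n3.wid = true  [B₀.wid == false]
7. n3.env = 21  [B₀.env + 26]
8. n4.env = "wr"  ["wr"]
9. n5.lim = 25  [terminal]
10. n6.lab = "wp"  [terminal]
11. n7.ok = "vy"  [terminal]
12. n4.wid = -1  [-1]
13. n4.hot = "wpu"  [c.lab ++ "u"]
14. n4.off = "xwr"  ["x" ++ S.env]
15. n8.fin = "xwrwpu"  [S.off ++ S.hot]
16. n9.ok = "kn"  [terminal]
17. n8.key = false  [false]
18. n10.lab = "nv"  [terminal]
19. n3.key = 30  [B.env + S.wid + 10]
20. n3.val = true  [B.wid == true]
21. n2.key = -7  [B₀.env + B₁.key - 32]
22. n2.val = false  [B₁.key == B₀.env]
23. n11.env = "qq"  ["qq"]
24. n12.lab = "xw"  [terminal]
25. n13.ok = "zx"  [terminal]
26. n14.lim = -3  [terminal]
27. n11.wid = 26  [26]
28. n11.hot = "kn"  ["kn"]
29. n11.off = "zxk"  [d.ok ++ "k"]
30. n15.lim = 8  [terminal]
31. n1.key = -7  [e.lim + S.wid - 41]
32. n1.val = true  [S.wid > 25]
33. n16.env = "py"  ["py"]
34. n17.acc = true  [true]
35. n17.key = 27  [len(S.env) + 25]
36. n18.wid = false  [not D₀.acc]
37. n18.env = -8  [D₀.key * 3 - 89]
38. n19.lim = 12  [terminal]
39. n18.key = -6  [-6]
40. n18.val = true  [e.lim == 12]
41. n20.acc = true  [B₀.val == true]
42. n20.key = 21  [D₀.key + B₀.key]
43. n21.lab = "um"  [terminal]
44. n20.env = 4  [4]
45. n20.fin = true  [D.acc == true]
46. n22.wid = true  [D₁.env > 3]
47. n22.env = 6  [6]
48. n23.acc = false  [B.wid == false]
49. n23.key = -8  [B.env - 14]
50. n24.ok = "mn"  [terminal]
51. n23.env = 7  [len(d.ok) + 5]
52. n23.fin = false  [D.acc == true]
53. n22.key = 11  [D.env + 4]
54. n22.val = false  [B.env > 6]
55. n17.env = 2  [2]
56. n17.fin = true  [D₁.fin and D₀.acc]
57. n16.wid = 24  [D.env * 2 + 20]
58. n16.hot = "pyu"  [S.env ++ "u"]
59. n16.off = "pyw"  [S.env ++ "w"]
60. n25.depth = "mpyu"  ["m" ++ S₁.hot]
61. n25.live = 0  [B.key + 7]
62. n26.lim = 2  [terminal]
63. n25.fin = false  [A.live > 0]
64. n0.wid = 1  [B.key + 8]
65. n0.hot = "pywpyu"  [S₁.off ++ S₁.hot]
66. n0.off = "x"  [if A.fin then S₁.hot else "x"]

"x"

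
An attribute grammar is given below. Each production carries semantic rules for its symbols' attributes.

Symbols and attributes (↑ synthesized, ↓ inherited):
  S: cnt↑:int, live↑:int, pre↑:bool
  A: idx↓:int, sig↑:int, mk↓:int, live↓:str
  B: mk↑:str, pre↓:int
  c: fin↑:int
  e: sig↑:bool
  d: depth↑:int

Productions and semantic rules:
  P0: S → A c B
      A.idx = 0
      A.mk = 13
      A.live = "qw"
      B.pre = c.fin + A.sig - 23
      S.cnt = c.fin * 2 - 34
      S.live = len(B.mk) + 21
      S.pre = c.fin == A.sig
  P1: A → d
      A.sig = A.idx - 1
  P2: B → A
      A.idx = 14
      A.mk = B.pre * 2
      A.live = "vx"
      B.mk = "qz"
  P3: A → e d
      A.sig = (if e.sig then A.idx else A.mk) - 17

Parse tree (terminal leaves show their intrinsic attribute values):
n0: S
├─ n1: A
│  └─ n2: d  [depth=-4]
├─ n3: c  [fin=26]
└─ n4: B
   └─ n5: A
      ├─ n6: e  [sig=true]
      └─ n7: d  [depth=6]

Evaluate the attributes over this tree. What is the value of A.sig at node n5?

1. n1.idx = 0  [0]
2. n1.mk = 13  [13]
3. n1.live = "qw"  ["qw"]
4. n2.depth = -4  [terminal]
5. n1.sig = -1  [A.idx - 1]
6. n3.fin = 26  [terminal]
7. n4.pre = 2  [c.fin + A.sig - 23]
8. n5.idx = 14  [14]
9. n5.mk = 4  [B.pre * 2]
10. n5.live = "vx"  ["vx"]
11. n6.sig = true  [terminal]
12. n7.depth = 6  [terminal]
13. n5.sig = -3  [(if e.sig then A.idx else A.mk) - 17]
14. n4.mk = "qz"  ["qz"]
15. n0.cnt = 18  [c.fin * 2 - 34]
16. n0.live = 23  [len(B.mk) + 21]
17. n0.pre = false  [c.fin == A.sig]

-3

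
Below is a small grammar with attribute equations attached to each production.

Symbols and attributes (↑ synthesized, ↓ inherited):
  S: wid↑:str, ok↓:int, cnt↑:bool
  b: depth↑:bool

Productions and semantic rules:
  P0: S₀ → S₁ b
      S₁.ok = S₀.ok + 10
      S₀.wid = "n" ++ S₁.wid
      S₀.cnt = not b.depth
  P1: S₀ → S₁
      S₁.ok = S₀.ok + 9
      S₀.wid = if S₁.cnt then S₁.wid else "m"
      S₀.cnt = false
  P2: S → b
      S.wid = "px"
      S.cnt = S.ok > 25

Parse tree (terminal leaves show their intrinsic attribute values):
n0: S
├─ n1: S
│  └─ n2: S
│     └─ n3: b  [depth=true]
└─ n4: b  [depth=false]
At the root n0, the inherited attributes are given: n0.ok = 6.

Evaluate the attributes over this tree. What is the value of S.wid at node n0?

"nm"

1. n0.ok = 6  [given at root]
2. n1.ok = 16  [S₀.ok + 10]
3. n2.ok = 25  [S₀.ok + 9]
4. n3.depth = true  [terminal]
5. n2.wid = "px"  ["px"]
6. n2.cnt = false  [S.ok > 25]
7. n1.wid = "m"  [if S₁.cnt then S₁.wid else "m"]
8. n1.cnt = false  [false]
9. n4.depth = false  [terminal]
10. n0.wid = "nm"  ["n" ++ S₁.wid]
11. n0.cnt = true  [not b.depth]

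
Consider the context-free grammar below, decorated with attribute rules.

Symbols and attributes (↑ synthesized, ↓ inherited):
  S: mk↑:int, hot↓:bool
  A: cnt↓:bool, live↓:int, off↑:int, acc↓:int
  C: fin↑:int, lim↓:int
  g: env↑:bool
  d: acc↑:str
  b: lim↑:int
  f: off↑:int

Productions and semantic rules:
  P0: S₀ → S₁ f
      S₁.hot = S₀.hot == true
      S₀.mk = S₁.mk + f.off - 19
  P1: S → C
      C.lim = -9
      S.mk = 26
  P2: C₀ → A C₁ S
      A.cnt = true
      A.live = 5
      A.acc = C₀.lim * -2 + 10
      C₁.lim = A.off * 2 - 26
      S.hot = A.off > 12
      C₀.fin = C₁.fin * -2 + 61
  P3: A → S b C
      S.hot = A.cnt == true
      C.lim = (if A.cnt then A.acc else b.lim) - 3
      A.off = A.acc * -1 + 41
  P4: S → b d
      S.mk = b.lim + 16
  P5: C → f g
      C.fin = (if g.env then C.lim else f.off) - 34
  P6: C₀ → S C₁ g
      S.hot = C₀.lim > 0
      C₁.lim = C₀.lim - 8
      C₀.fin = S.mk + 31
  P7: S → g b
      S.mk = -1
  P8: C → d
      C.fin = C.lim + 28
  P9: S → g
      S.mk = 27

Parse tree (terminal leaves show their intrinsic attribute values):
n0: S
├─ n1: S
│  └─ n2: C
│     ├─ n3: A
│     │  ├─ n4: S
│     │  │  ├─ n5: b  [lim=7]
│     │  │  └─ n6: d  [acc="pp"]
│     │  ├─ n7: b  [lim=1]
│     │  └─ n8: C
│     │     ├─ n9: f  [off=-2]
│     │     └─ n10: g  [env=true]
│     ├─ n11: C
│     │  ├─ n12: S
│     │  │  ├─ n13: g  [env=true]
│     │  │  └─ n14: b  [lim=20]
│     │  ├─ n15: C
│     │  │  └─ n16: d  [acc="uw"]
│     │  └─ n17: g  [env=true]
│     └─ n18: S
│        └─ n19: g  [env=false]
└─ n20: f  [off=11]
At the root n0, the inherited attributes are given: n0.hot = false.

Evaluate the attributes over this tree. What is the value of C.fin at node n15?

1. n0.hot = false  [given at root]
2. n1.hot = false  [S₀.hot == true]
3. n2.lim = -9  [-9]
4. n3.cnt = true  [true]
5. n3.live = 5  [5]
6. n3.acc = 28  [C₀.lim * -2 + 10]
7. n4.hot = true  [A.cnt == true]
8. n5.lim = 7  [terminal]
9. n6.acc = "pp"  [terminal]
10. n4.mk = 23  [b.lim + 16]
11. n7.lim = 1  [terminal]
12. n8.lim = 25  [(if A.cnt then A.acc else b.lim) - 3]
13. n9.off = -2  [terminal]
14. n10.env = true  [terminal]
15. n8.fin = -9  [(if g.env then C.lim else f.off) - 34]
16. n3.off = 13  [A.acc * -1 + 41]
17. n11.lim = 0  [A.off * 2 - 26]
18. n12.hot = false  [C₀.lim > 0]
19. n13.env = true  [terminal]
20. n14.lim = 20  [terminal]
21. n12.mk = -1  [-1]
22. n15.lim = -8  [C₀.lim - 8]
23. n16.acc = "uw"  [terminal]
24. n15.fin = 20  [C.lim + 28]
25. n17.env = true  [terminal]
26. n11.fin = 30  [S.mk + 31]
27. n18.hot = true  [A.off > 12]
28. n19.env = false  [terminal]
29. n18.mk = 27  [27]
30. n2.fin = 1  [C₁.fin * -2 + 61]
31. n1.mk = 26  [26]
32. n20.off = 11  [terminal]
33. n0.mk = 18  [S₁.mk + f.off - 19]

20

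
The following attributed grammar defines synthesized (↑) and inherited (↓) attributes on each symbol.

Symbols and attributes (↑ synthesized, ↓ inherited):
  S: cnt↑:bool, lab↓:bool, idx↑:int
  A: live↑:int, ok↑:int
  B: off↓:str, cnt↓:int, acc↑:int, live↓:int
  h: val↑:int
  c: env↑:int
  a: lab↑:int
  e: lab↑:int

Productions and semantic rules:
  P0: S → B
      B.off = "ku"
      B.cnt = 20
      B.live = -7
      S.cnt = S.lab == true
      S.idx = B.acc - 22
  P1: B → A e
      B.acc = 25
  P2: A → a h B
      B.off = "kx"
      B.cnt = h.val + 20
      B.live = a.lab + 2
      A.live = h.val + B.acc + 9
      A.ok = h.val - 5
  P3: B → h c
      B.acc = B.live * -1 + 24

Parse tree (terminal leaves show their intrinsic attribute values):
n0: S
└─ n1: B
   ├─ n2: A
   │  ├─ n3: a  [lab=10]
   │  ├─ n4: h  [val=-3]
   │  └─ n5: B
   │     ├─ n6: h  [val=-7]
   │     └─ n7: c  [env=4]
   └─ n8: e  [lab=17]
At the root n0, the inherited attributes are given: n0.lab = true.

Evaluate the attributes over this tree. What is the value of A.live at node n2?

18

1. n0.lab = true  [given at root]
2. n1.off = "ku"  ["ku"]
3. n1.cnt = 20  [20]
4. n1.live = -7  [-7]
5. n3.lab = 10  [terminal]
6. n4.val = -3  [terminal]
7. n5.off = "kx"  ["kx"]
8. n5.cnt = 17  [h.val + 20]
9. n5.live = 12  [a.lab + 2]
10. n6.val = -7  [terminal]
11. n7.env = 4  [terminal]
12. n5.acc = 12  [B.live * -1 + 24]
13. n2.live = 18  [h.val + B.acc + 9]
14. n2.ok = -8  [h.val - 5]
15. n8.lab = 17  [terminal]
16. n1.acc = 25  [25]
17. n0.cnt = true  [S.lab == true]
18. n0.idx = 3  [B.acc - 22]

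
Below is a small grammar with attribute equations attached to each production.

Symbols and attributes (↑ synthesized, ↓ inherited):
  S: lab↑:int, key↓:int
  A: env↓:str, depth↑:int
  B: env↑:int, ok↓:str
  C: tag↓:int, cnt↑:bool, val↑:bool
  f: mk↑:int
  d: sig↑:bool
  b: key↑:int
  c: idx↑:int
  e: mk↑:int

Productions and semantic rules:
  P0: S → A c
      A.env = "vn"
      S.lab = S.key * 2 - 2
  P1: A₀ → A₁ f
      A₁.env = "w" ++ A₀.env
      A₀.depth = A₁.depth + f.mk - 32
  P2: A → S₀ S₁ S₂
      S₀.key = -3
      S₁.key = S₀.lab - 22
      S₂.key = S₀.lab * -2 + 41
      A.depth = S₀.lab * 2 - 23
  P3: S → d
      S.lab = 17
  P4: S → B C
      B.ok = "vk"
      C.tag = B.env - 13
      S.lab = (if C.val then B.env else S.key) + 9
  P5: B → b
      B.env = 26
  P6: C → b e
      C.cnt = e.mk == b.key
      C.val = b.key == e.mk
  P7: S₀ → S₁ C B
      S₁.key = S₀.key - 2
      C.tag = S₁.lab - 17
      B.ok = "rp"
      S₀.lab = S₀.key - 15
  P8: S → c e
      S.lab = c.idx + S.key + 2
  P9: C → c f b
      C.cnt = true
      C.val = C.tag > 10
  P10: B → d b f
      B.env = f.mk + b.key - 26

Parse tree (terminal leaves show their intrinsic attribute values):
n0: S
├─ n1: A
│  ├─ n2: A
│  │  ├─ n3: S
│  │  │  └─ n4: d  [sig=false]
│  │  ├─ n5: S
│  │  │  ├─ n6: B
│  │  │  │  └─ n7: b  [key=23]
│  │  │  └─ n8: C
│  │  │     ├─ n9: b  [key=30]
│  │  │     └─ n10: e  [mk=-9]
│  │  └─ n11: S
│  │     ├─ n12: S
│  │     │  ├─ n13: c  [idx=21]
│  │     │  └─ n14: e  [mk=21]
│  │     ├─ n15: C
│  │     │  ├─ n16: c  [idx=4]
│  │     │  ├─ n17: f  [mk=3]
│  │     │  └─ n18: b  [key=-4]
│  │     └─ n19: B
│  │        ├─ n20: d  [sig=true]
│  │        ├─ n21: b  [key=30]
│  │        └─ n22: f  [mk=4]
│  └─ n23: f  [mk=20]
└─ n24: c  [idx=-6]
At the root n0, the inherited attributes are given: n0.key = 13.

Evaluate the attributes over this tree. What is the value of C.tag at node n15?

1. n0.key = 13  [given at root]
2. n1.env = "vn"  ["vn"]
3. n2.env = "wvn"  ["w" ++ A₀.env]
4. n3.key = -3  [-3]
5. n4.sig = false  [terminal]
6. n3.lab = 17  [17]
7. n5.key = -5  [S₀.lab - 22]
8. n6.ok = "vk"  ["vk"]
9. n7.key = 23  [terminal]
10. n6.env = 26  [26]
11. n8.tag = 13  [B.env - 13]
12. n9.key = 30  [terminal]
13. n10.mk = -9  [terminal]
14. n8.cnt = false  [e.mk == b.key]
15. n8.val = false  [b.key == e.mk]
16. n5.lab = 4  [(if C.val then B.env else S.key) + 9]
17. n11.key = 7  [S₀.lab * -2 + 41]
18. n12.key = 5  [S₀.key - 2]
19. n13.idx = 21  [terminal]
20. n14.mk = 21  [terminal]
21. n12.lab = 28  [c.idx + S.key + 2]
22. n15.tag = 11  [S₁.lab - 17]
23. n16.idx = 4  [terminal]
24. n17.mk = 3  [terminal]
25. n18.key = -4  [terminal]
26. n15.cnt = true  [true]
27. n15.val = true  [C.tag > 10]
28. n19.ok = "rp"  ["rp"]
29. n20.sig = true  [terminal]
30. n21.key = 30  [terminal]
31. n22.mk = 4  [terminal]
32. n19.env = 8  [f.mk + b.key - 26]
33. n11.lab = -8  [S₀.key - 15]
34. n2.depth = 11  [S₀.lab * 2 - 23]
35. n23.mk = 20  [terminal]
36. n1.depth = -1  [A₁.depth + f.mk - 32]
37. n24.idx = -6  [terminal]
38. n0.lab = 24  [S.key * 2 - 2]

11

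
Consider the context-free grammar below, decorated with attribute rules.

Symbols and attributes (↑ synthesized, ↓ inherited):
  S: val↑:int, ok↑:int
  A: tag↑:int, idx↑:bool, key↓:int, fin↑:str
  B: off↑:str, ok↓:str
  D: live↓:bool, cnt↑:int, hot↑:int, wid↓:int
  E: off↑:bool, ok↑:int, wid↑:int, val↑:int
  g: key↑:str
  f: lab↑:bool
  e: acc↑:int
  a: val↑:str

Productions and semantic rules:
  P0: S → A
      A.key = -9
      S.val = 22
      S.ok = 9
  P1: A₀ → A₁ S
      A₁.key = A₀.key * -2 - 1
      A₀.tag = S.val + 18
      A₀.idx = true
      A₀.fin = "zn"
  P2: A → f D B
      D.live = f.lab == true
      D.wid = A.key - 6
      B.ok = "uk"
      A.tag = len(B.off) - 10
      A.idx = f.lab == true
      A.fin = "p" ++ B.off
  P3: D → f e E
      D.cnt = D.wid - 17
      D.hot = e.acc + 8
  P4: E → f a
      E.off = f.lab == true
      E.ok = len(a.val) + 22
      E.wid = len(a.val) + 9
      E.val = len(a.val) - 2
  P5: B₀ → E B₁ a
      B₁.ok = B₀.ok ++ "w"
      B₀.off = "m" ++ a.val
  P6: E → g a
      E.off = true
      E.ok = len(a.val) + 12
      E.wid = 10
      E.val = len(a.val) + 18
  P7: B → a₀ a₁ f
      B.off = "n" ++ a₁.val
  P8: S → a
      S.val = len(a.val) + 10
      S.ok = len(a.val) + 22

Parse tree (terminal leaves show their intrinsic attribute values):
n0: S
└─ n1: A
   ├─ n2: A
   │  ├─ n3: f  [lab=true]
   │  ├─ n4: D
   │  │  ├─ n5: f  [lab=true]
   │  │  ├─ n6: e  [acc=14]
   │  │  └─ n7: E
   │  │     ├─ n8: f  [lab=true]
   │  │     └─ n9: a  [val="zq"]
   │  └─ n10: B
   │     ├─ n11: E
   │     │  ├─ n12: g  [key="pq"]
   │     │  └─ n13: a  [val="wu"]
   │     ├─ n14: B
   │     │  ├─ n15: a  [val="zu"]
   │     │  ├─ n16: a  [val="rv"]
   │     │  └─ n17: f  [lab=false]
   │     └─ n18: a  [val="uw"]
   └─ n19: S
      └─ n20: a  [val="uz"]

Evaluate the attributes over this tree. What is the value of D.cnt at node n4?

-6

1. n1.key = -9  [-9]
2. n2.key = 17  [A₀.key * -2 - 1]
3. n3.lab = true  [terminal]
4. n4.live = true  [f.lab == true]
5. n4.wid = 11  [A.key - 6]
6. n5.lab = true  [terminal]
7. n6.acc = 14  [terminal]
8. n8.lab = true  [terminal]
9. n9.val = "zq"  [terminal]
10. n7.off = true  [f.lab == true]
11. n7.ok = 24  [len(a.val) + 22]
12. n7.wid = 11  [len(a.val) + 9]
13. n7.val = 0  [len(a.val) - 2]
14. n4.cnt = -6  [D.wid - 17]
15. n4.hot = 22  [e.acc + 8]
16. n10.ok = "uk"  ["uk"]
17. n12.key = "pq"  [terminal]
18. n13.val = "wu"  [terminal]
19. n11.off = true  [true]
20. n11.ok = 14  [len(a.val) + 12]
21. n11.wid = 10  [10]
22. n11.val = 20  [len(a.val) + 18]
23. n14.ok = "ukw"  [B₀.ok ++ "w"]
24. n15.val = "zu"  [terminal]
25. n16.val = "rv"  [terminal]
26. n17.lab = false  [terminal]
27. n14.off = "nrv"  ["n" ++ a₁.val]
28. n18.val = "uw"  [terminal]
29. n10.off = "muw"  ["m" ++ a.val]
30. n2.tag = -7  [len(B.off) - 10]
31. n2.idx = true  [f.lab == true]
32. n2.fin = "pmuw"  ["p" ++ B.off]
33. n20.val = "uz"  [terminal]
34. n19.val = 12  [len(a.val) + 10]
35. n19.ok = 24  [len(a.val) + 22]
36. n1.tag = 30  [S.val + 18]
37. n1.idx = true  [true]
38. n1.fin = "zn"  ["zn"]
39. n0.val = 22  [22]
40. n0.ok = 9  [9]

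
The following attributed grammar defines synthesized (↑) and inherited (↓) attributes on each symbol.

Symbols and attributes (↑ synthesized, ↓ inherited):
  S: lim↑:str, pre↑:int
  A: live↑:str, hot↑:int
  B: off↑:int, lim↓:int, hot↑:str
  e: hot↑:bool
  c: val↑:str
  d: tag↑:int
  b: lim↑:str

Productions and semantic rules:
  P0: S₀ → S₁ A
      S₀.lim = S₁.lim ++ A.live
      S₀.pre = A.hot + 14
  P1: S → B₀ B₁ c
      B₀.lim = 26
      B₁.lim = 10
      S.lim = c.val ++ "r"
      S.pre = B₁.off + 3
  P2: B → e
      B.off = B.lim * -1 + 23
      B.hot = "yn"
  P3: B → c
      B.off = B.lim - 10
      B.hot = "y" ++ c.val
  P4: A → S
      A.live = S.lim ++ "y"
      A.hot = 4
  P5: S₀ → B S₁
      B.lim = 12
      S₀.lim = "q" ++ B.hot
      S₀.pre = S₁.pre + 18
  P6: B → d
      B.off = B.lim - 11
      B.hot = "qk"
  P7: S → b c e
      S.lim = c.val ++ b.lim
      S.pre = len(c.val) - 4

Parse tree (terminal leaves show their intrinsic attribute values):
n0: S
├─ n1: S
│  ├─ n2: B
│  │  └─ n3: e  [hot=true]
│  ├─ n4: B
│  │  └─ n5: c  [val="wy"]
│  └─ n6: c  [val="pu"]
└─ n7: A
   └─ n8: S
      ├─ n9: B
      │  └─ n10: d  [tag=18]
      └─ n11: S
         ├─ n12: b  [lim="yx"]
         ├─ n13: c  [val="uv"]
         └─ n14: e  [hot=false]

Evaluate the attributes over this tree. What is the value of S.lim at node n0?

1. n2.lim = 26  [26]
2. n3.hot = true  [terminal]
3. n2.off = -3  [B.lim * -1 + 23]
4. n2.hot = "yn"  ["yn"]
5. n4.lim = 10  [10]
6. n5.val = "wy"  [terminal]
7. n4.off = 0  [B.lim - 10]
8. n4.hot = "ywy"  ["y" ++ c.val]
9. n6.val = "pu"  [terminal]
10. n1.lim = "pur"  [c.val ++ "r"]
11. n1.pre = 3  [B₁.off + 3]
12. n9.lim = 12  [12]
13. n10.tag = 18  [terminal]
14. n9.off = 1  [B.lim - 11]
15. n9.hot = "qk"  ["qk"]
16. n12.lim = "yx"  [terminal]
17. n13.val = "uv"  [terminal]
18. n14.hot = false  [terminal]
19. n11.lim = "uvyx"  [c.val ++ b.lim]
20. n11.pre = -2  [len(c.val) - 4]
21. n8.lim = "qqk"  ["q" ++ B.hot]
22. n8.pre = 16  [S₁.pre + 18]
23. n7.live = "qqky"  [S.lim ++ "y"]
24. n7.hot = 4  [4]
25. n0.lim = "purqqky"  [S₁.lim ++ A.live]
26. n0.pre = 18  [A.hot + 14]

"purqqky"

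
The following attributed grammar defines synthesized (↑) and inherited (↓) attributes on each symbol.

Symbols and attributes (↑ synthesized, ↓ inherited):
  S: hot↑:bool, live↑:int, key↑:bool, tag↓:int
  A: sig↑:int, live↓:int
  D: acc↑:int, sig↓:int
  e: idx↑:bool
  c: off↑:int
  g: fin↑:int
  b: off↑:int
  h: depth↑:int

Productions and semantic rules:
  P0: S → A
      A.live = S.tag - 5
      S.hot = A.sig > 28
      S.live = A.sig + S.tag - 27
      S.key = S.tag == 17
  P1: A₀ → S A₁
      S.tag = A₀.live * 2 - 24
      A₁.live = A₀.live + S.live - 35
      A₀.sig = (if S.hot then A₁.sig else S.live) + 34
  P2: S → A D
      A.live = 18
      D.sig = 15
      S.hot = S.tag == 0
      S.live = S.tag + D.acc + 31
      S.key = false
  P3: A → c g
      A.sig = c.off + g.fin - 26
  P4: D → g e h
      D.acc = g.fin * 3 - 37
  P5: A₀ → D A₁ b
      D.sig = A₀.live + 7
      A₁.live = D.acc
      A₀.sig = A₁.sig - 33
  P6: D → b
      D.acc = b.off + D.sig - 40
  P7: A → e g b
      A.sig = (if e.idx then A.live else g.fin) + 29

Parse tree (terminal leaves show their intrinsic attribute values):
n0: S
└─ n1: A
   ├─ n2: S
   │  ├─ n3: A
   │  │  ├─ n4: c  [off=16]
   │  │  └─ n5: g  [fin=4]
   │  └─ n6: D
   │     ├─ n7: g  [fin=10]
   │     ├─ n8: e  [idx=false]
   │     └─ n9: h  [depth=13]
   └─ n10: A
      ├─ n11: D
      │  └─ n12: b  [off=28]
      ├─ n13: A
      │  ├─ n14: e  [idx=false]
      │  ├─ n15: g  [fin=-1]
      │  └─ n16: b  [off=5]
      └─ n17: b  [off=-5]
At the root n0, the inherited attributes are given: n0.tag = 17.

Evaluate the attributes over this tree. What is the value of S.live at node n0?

19

1. n0.tag = 17  [given at root]
2. n1.live = 12  [S.tag - 5]
3. n2.tag = 0  [A₀.live * 2 - 24]
4. n3.live = 18  [18]
5. n4.off = 16  [terminal]
6. n5.fin = 4  [terminal]
7. n3.sig = -6  [c.off + g.fin - 26]
8. n6.sig = 15  [15]
9. n7.fin = 10  [terminal]
10. n8.idx = false  [terminal]
11. n9.depth = 13  [terminal]
12. n6.acc = -7  [g.fin * 3 - 37]
13. n2.hot = true  [S.tag == 0]
14. n2.live = 24  [S.tag + D.acc + 31]
15. n2.key = false  [false]
16. n10.live = 1  [A₀.live + S.live - 35]
17. n11.sig = 8  [A₀.live + 7]
18. n12.off = 28  [terminal]
19. n11.acc = -4  [b.off + D.sig - 40]
20. n13.live = -4  [D.acc]
21. n14.idx = false  [terminal]
22. n15.fin = -1  [terminal]
23. n16.off = 5  [terminal]
24. n13.sig = 28  [(if e.idx then A.live else g.fin) + 29]
25. n17.off = -5  [terminal]
26. n10.sig = -5  [A₁.sig - 33]
27. n1.sig = 29  [(if S.hot then A₁.sig else S.live) + 34]
28. n0.hot = true  [A.sig > 28]
29. n0.live = 19  [A.sig + S.tag - 27]
30. n0.key = true  [S.tag == 17]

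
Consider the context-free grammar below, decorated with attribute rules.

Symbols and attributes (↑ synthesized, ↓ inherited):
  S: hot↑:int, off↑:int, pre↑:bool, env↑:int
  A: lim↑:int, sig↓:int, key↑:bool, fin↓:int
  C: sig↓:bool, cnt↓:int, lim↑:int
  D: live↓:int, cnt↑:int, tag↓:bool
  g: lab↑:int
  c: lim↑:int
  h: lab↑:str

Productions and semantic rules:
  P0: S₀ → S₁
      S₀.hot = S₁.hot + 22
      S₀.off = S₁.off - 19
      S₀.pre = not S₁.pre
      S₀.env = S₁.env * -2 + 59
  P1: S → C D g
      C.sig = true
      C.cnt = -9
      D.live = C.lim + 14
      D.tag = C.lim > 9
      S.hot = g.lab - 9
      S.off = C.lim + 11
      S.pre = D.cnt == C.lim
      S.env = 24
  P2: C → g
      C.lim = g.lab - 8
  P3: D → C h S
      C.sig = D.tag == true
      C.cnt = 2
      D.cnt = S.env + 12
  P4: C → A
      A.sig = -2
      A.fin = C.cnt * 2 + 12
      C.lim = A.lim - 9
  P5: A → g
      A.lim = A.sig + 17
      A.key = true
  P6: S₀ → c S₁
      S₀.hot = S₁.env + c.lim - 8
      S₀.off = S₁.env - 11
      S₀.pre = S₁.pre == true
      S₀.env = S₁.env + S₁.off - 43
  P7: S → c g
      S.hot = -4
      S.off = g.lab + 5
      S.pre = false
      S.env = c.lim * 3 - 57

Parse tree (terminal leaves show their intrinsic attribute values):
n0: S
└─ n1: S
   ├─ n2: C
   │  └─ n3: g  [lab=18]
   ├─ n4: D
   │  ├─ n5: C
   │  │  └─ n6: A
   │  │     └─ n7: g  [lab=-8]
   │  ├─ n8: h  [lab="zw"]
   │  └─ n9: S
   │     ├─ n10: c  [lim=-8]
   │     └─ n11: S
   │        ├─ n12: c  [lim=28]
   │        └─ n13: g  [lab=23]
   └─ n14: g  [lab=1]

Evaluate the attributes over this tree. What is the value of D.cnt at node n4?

24

1. n2.sig = true  [true]
2. n2.cnt = -9  [-9]
3. n3.lab = 18  [terminal]
4. n2.lim = 10  [g.lab - 8]
5. n4.live = 24  [C.lim + 14]
6. n4.tag = true  [C.lim > 9]
7. n5.sig = true  [D.tag == true]
8. n5.cnt = 2  [2]
9. n6.sig = -2  [-2]
10. n6.fin = 16  [C.cnt * 2 + 12]
11. n7.lab = -8  [terminal]
12. n6.lim = 15  [A.sig + 17]
13. n6.key = true  [true]
14. n5.lim = 6  [A.lim - 9]
15. n8.lab = "zw"  [terminal]
16. n10.lim = -8  [terminal]
17. n12.lim = 28  [terminal]
18. n13.lab = 23  [terminal]
19. n11.hot = -4  [-4]
20. n11.off = 28  [g.lab + 5]
21. n11.pre = false  [false]
22. n11.env = 27  [c.lim * 3 - 57]
23. n9.hot = 11  [S₁.env + c.lim - 8]
24. n9.off = 16  [S₁.env - 11]
25. n9.pre = false  [S₁.pre == true]
26. n9.env = 12  [S₁.env + S₁.off - 43]
27. n4.cnt = 24  [S.env + 12]
28. n14.lab = 1  [terminal]
29. n1.hot = -8  [g.lab - 9]
30. n1.off = 21  [C.lim + 11]
31. n1.pre = false  [D.cnt == C.lim]
32. n1.env = 24  [24]
33. n0.hot = 14  [S₁.hot + 22]
34. n0.off = 2  [S₁.off - 19]
35. n0.pre = true  [not S₁.pre]
36. n0.env = 11  [S₁.env * -2 + 59]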